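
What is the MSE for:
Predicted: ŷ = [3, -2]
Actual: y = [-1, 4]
MSE = 26

MSE = (1/2)((3--1)² + (-2-4)²) = (1/2)(16 + 36) = 26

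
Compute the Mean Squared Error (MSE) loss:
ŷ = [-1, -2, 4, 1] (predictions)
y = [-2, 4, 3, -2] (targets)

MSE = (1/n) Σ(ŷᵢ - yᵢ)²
MSE = 11.75

MSE = (1/4)((-1--2)² + (-2-4)² + (4-3)² + (1--2)²) = (1/4)(1 + 36 + 1 + 9) = 11.75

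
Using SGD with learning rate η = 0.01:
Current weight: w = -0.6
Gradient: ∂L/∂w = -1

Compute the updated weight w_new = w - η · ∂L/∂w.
w_new = -0.59

w_new = w - η·∂L/∂w = -0.6 - 0.01×(-1) = -0.6 - (-0.01) = -0.59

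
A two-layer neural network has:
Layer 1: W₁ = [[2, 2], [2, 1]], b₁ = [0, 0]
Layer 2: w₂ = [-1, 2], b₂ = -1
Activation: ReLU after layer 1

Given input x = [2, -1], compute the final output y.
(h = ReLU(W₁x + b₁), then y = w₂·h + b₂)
y = 3

Layer 1 pre-activation: z₁ = [2, 3]
After ReLU: h = [2, 3]
Layer 2 output: y = -1×2 + 2×3 + -1 = 3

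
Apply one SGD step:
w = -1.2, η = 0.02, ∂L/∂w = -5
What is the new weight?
w_new = -1.1

w_new = w - η·∂L/∂w = -1.2 - 0.02×(-5) = -1.2 - (-0.1) = -1.1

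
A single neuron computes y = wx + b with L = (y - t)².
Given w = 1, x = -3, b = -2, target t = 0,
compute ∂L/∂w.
∂L/∂w = 30

y = wx + b = (1)(-3) + -2 = -5
∂L/∂y = 2(y - t) = 2(-5 - 0) = -10
∂y/∂w = x = -3
∂L/∂w = ∂L/∂y · ∂y/∂w = -10 × -3 = 30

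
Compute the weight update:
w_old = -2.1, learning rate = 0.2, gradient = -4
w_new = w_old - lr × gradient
w_new = -1.3

w_new = w - η·∂L/∂w = -2.1 - 0.2×(-4) = -2.1 - (-0.8) = -1.3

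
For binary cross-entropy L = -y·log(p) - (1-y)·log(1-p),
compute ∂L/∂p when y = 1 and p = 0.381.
∂L/∂p = -2.625

∂L/∂p = -y/p + (1-y)/(1-p) = -1/0.381 + 0 = -2.625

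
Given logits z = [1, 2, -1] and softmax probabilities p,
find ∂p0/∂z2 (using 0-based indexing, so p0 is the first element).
∂p0/∂z2 = -0.009113

p = softmax(z) = [0.2595, 0.7054, 0.03512]
p0 = 0.2595, p2 = 0.03512

∂p0/∂z2 = -p0 × p2 = -0.2595 × 0.03512 = -0.009113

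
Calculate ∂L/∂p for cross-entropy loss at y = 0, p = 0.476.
∂L/∂p = 1.908

∂L/∂p = -y/p + (1-y)/(1-p) = 0 + 1/0.524 = 1.908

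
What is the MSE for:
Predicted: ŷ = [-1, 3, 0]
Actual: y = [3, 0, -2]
MSE = 9.667

MSE = (1/3)((-1-3)² + (3-0)² + (0--2)²) = (1/3)(16 + 9 + 4) = 9.667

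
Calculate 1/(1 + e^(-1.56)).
0.8264

sigmoid(1.56) = 1/(1 + e^(-1.56)) = 1/(1 + 0.2101) = 0.8264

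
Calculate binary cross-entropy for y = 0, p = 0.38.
L = 0.478

L = -0·log(0.38) - 1·log(0.62) = -log(0.62) = 0.478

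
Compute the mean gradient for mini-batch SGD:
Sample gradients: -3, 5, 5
Average gradient = 2.333

Average = (1/3)(-3 + 5 + 5) = 7/3 = 2.333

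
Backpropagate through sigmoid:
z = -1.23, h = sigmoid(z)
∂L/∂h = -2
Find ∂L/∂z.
∂L/∂z = -0.35

σ(-1.23) = 0.2262
σ'(-1.23) = σ(-1.23)(1 - σ(-1.23)) = 0.2262 × 0.7738 = 0.175
∂L/∂z = ∂L/∂h · σ'(z) = -2 × 0.175 = -0.35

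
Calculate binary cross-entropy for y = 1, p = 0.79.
L = 0.2357

L = -1·log(0.79) - 0·log(0.21) = -log(0.79) = 0.2357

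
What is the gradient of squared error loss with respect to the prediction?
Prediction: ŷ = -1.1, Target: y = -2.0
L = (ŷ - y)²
∂L/∂ŷ = 1.8

∂L/∂ŷ = 2(ŷ - y) = 2(-1.1 - -2.0) = 2(0.9) = 1.8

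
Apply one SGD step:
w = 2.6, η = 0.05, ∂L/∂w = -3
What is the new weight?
w_new = 2.75

w_new = w - η·∂L/∂w = 2.6 - 0.05×(-3) = 2.6 - (-0.15) = 2.75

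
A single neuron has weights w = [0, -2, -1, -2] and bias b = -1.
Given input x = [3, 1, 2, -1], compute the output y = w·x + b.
y = -3

y = (0)(3) + (-2)(1) + (-1)(2) + (-2)(-1) + -1 = -3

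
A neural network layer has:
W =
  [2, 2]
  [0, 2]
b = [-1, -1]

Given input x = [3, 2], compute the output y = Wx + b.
y = [9, 3]

Wx = [2×3 + 2×2, 0×3 + 2×2]
   = [10, 4]
y = Wx + b = [10 + -1, 4 + -1] = [9, 3]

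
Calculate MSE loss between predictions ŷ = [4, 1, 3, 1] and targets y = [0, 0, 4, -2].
MSE = 6.75

MSE = (1/4)((4-0)² + (1-0)² + (3-4)² + (1--2)²) = (1/4)(16 + 1 + 1 + 9) = 6.75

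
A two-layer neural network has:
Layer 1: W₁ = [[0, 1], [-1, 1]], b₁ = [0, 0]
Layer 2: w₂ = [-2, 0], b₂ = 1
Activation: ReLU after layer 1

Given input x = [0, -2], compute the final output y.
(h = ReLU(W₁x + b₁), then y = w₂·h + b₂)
y = 1

Layer 1 pre-activation: z₁ = [-2, -2]
After ReLU: h = [0, 0]
Layer 2 output: y = -2×0 + 0×0 + 1 = 1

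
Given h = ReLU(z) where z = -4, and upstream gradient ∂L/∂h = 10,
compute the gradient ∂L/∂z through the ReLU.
∂L/∂z = 0

h = ReLU(-4) = 0
Since z < 0: ∂h/∂z = 0
∂L/∂z = ∂L/∂h · ∂h/∂z = 10 × 0 = 0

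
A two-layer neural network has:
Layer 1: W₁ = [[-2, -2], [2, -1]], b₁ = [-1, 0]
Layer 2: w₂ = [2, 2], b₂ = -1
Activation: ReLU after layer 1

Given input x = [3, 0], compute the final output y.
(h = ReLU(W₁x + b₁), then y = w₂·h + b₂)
y = 11

Layer 1 pre-activation: z₁ = [-7, 6]
After ReLU: h = [0, 6]
Layer 2 output: y = 2×0 + 2×6 + -1 = 11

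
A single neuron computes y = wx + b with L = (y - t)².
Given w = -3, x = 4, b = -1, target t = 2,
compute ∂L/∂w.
∂L/∂w = -120

y = wx + b = (-3)(4) + -1 = -13
∂L/∂y = 2(y - t) = 2(-13 - 2) = -30
∂y/∂w = x = 4
∂L/∂w = ∂L/∂y · ∂y/∂w = -30 × 4 = -120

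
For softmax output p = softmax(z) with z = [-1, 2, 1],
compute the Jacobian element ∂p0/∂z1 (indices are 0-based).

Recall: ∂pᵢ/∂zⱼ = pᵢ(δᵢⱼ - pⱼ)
∂p0/∂z1 = -0.02477

p = softmax(z) = [0.03512, 0.7054, 0.2595]
p0 = 0.03512, p1 = 0.7054

∂p0/∂z1 = -p0 × p1 = -0.03512 × 0.7054 = -0.02477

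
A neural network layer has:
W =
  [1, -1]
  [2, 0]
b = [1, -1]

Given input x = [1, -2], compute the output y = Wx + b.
y = [4, 1]

Wx = [1×1 + -1×-2, 2×1 + 0×-2]
   = [3, 2]
y = Wx + b = [3 + 1, 2 + -1] = [4, 1]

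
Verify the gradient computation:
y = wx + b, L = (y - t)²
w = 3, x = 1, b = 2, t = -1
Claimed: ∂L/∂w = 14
Incorrect

y = (3)(1) + 2 = 5
∂L/∂y = 2(y - t) = 2(5 - -1) = 12
∂y/∂w = x = 1
∂L/∂w = 12 × 1 = 12

Claimed value: 14
Incorrect: The correct gradient is 12.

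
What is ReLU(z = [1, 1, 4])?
h = [1, 1, 4]

ReLU applied element-wise: max(0,1)=1, max(0,1)=1, max(0,4)=4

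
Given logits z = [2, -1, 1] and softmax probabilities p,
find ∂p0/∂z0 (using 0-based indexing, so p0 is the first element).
∂p0/∂z0 = 0.2078

p = softmax(z) = [0.7054, 0.03512, 0.2595]
p0 = 0.7054

∂p0/∂z0 = p0(1 - p0) = 0.7054 × (1 - 0.7054) = 0.2078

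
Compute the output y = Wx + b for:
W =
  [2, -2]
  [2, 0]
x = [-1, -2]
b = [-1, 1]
y = [1, -1]

Wx = [2×-1 + -2×-2, 2×-1 + 0×-2]
   = [2, -2]
y = Wx + b = [2 + -1, -2 + 1] = [1, -1]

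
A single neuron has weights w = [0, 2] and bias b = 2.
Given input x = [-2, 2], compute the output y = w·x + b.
y = 6

y = (0)(-2) + (2)(2) + 2 = 6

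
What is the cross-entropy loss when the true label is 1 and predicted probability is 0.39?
L = 0.9416

L = -1·log(0.39) - 0·log(0.61) = -log(0.39) = 0.9416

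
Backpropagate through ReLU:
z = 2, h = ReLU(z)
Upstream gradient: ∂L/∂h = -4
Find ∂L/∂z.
∂L/∂z = -4

h = ReLU(2) = 2
Since z > 0: ∂h/∂z = 1
∂L/∂z = ∂L/∂h · ∂h/∂z = -4 × 1 = -4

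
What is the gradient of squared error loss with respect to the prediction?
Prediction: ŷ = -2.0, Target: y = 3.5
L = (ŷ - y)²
∂L/∂ŷ = -11.0

∂L/∂ŷ = 2(ŷ - y) = 2(-2.0 - 3.5) = 2(-5.5) = -11.0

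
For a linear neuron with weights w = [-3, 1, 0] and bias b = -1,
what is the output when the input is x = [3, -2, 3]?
y = -12

y = (-3)(3) + (1)(-2) + (0)(3) + -1 = -12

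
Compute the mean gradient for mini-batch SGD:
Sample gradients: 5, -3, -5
Average gradient = -1

Average = (1/3)(5 + -3 + -5) = -3/3 = -1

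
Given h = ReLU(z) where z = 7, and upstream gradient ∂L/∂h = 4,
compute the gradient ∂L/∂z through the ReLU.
∂L/∂z = 4

h = ReLU(7) = 7
Since z > 0: ∂h/∂z = 1
∂L/∂z = ∂L/∂h · ∂h/∂z = 4 × 1 = 4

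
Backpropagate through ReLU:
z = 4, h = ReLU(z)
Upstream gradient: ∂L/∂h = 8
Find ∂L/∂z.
∂L/∂z = 8

h = ReLU(4) = 4
Since z > 0: ∂h/∂z = 1
∂L/∂z = ∂L/∂h · ∂h/∂z = 8 × 1 = 8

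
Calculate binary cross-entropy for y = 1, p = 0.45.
L = 0.7985

L = -1·log(0.45) - 0·log(0.55) = -log(0.45) = 0.7985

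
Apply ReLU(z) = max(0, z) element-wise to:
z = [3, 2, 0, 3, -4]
h = [3, 2, 0, 3, 0]

ReLU applied element-wise: max(0,3)=3, max(0,2)=2, max(0,0)=0, max(0,3)=3, max(0,-4)=0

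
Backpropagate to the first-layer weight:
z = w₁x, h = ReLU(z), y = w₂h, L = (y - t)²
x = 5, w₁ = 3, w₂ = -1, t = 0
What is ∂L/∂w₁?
∂L/∂w₁ = 150

Forward pass:
z = w₁x = 3×5 = 15
h = ReLU(15) = 15
y = w₂h = -1×15 = -15

Backward pass:
∂L/∂y = 2(y - t) = 2(-15 - 0) = -30
∂y/∂h = w₂ = -1
∂h/∂z = 1 (ReLU derivative)
∂z/∂w₁ = x = 5

∂L/∂w₁ = -30 × -1 × 1 × 5 = 150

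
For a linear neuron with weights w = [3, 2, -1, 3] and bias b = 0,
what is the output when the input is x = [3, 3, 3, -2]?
y = 6

y = (3)(3) + (2)(3) + (-1)(3) + (3)(-2) + 0 = 6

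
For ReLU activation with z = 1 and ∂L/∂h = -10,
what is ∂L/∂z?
∂L/∂z = -10

h = ReLU(1) = 1
Since z > 0: ∂h/∂z = 1
∂L/∂z = ∂L/∂h · ∂h/∂z = -10 × 1 = -10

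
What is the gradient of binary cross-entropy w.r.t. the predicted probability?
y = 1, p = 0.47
∂L/∂p = -2.128

∂L/∂p = -y/p + (1-y)/(1-p) = -1/0.47 + 0 = -2.128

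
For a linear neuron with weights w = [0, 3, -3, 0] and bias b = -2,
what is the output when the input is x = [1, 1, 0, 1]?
y = 1

y = (0)(1) + (3)(1) + (-3)(0) + (0)(1) + -2 = 1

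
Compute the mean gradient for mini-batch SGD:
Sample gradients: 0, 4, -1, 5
Average gradient = 2

Average = (1/4)(0 + 4 + -1 + 5) = 8/4 = 2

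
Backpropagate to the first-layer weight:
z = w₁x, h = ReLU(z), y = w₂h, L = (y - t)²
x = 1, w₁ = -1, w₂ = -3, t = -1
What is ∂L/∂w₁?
∂L/∂w₁ = 0

Forward pass:
z = w₁x = -1×1 = -1
h = ReLU(-1) = 0
y = w₂h = -3×0 = 0

Backward pass:
∂L/∂y = 2(y - t) = 2(0 - -1) = 2
∂y/∂h = w₂ = -3
∂h/∂z = 0 (ReLU derivative)
∂z/∂w₁ = x = 1

∂L/∂w₁ = 2 × -3 × 0 × 1 = 0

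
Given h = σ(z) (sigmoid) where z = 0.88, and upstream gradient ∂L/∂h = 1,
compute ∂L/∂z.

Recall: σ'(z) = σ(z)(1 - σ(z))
∂L/∂z = 0.2072

σ(0.88) = 0.7068
σ'(0.88) = σ(0.88)(1 - σ(0.88)) = 0.7068 × 0.2932 = 0.2072
∂L/∂z = ∂L/∂h · σ'(z) = 1 × 0.2072 = 0.2072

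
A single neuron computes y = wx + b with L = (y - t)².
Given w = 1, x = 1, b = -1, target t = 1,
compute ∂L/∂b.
∂L/∂b = -2

y = wx + b = (1)(1) + -1 = 0
∂L/∂y = 2(y - t) = 2(0 - 1) = -2
∂y/∂b = 1
∂L/∂b = ∂L/∂y · ∂y/∂b = -2 × 1 = -2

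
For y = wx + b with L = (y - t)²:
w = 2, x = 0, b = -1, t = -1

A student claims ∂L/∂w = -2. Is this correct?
Incorrect

y = (2)(0) + -1 = -1
∂L/∂y = 2(y - t) = 2(-1 - -1) = 0
∂y/∂w = x = 0
∂L/∂w = 0 × 0 = 0

Claimed value: -2
Incorrect: The correct gradient is 0.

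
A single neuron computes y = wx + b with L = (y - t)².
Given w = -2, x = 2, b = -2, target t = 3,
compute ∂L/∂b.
∂L/∂b = -18

y = wx + b = (-2)(2) + -2 = -6
∂L/∂y = 2(y - t) = 2(-6 - 3) = -18
∂y/∂b = 1
∂L/∂b = ∂L/∂y · ∂y/∂b = -18 × 1 = -18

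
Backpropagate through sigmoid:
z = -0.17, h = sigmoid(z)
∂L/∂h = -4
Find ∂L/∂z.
∂L/∂z = -0.9928

σ(-0.17) = 0.4576
σ'(-0.17) = σ(-0.17)(1 - σ(-0.17)) = 0.4576 × 0.5424 = 0.2482
∂L/∂z = ∂L/∂h · σ'(z) = -4 × 0.2482 = -0.9928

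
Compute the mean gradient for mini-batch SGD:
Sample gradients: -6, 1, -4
Average gradient = -3

Average = (1/3)(-6 + 1 + -4) = -9/3 = -3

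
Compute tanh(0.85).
0.6911

tanh(0.85) = (e^(0.85) - e^(-0.85))/(e^(0.85) + e^(-0.85)) = 0.6911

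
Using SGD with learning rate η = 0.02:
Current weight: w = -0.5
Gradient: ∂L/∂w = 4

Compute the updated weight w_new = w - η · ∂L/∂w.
w_new = -0.58

w_new = w - η·∂L/∂w = -0.5 - 0.02×(4) = -0.5 - (0.08) = -0.58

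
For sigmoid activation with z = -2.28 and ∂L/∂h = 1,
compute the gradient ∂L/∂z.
∂L/∂z = 0.08418

σ(-2.28) = 0.09279
σ'(-2.28) = σ(-2.28)(1 - σ(-2.28)) = 0.09279 × 0.9072 = 0.08418
∂L/∂z = ∂L/∂h · σ'(z) = 1 × 0.08418 = 0.08418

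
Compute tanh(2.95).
0.9945

tanh(2.95) = (e^(2.95) - e^(-2.95))/(e^(2.95) + e^(-2.95)) = 0.9945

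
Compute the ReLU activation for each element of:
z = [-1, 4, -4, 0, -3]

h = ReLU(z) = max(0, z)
h = [0, 4, 0, 0, 0]

ReLU applied element-wise: max(0,-1)=0, max(0,4)=4, max(0,-4)=0, max(0,0)=0, max(0,-3)=0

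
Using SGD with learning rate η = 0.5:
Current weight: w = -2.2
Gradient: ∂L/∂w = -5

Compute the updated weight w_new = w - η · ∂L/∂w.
w_new = 0.3

w_new = w - η·∂L/∂w = -2.2 - 0.5×(-5) = -2.2 - (-2.5) = 0.3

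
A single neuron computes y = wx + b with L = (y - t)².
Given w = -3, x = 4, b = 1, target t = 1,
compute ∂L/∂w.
∂L/∂w = -96

y = wx + b = (-3)(4) + 1 = -11
∂L/∂y = 2(y - t) = 2(-11 - 1) = -24
∂y/∂w = x = 4
∂L/∂w = ∂L/∂y · ∂y/∂w = -24 × 4 = -96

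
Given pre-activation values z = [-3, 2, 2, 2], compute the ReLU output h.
h = [0, 2, 2, 2]

ReLU applied element-wise: max(0,-3)=0, max(0,2)=2, max(0,2)=2, max(0,2)=2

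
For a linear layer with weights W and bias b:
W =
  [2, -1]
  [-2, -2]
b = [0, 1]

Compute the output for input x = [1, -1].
y = [3, 1]

Wx = [2×1 + -1×-1, -2×1 + -2×-1]
   = [3, 0]
y = Wx + b = [3 + 0, 0 + 1] = [3, 1]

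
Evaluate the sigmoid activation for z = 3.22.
0.9616

sigmoid(3.22) = 1/(1 + e^(-3.22)) = 1/(1 + 0.03996) = 0.9616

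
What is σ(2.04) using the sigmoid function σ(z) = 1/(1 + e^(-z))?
0.8849

sigmoid(2.04) = 1/(1 + e^(-2.04)) = 1/(1 + 0.13) = 0.8849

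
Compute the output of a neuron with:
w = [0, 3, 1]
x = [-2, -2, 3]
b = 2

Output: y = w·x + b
y = -1

y = (0)(-2) + (3)(-2) + (1)(3) + 2 = -1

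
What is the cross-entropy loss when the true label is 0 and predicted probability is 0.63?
L = 0.9943

L = -0·log(0.63) - 1·log(0.37) = -log(0.37) = 0.9943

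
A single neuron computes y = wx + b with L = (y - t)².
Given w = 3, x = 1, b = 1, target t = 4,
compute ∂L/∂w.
∂L/∂w = 0

y = wx + b = (3)(1) + 1 = 4
∂L/∂y = 2(y - t) = 2(4 - 4) = 0
∂y/∂w = x = 1
∂L/∂w = ∂L/∂y · ∂y/∂w = 0 × 1 = 0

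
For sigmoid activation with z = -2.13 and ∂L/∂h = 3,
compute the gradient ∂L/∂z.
∂L/∂z = 0.2848

σ(-2.13) = 0.1062
σ'(-2.13) = σ(-2.13)(1 - σ(-2.13)) = 0.1062 × 0.8938 = 0.09493
∂L/∂z = ∂L/∂h · σ'(z) = 3 × 0.09493 = 0.2848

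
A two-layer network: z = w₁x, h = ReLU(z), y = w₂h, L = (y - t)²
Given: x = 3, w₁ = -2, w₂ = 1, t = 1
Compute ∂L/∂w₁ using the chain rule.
∂L/∂w₁ = 0

Forward pass:
z = w₁x = -2×3 = -6
h = ReLU(-6) = 0
y = w₂h = 1×0 = 0

Backward pass:
∂L/∂y = 2(y - t) = 2(0 - 1) = -2
∂y/∂h = w₂ = 1
∂h/∂z = 0 (ReLU derivative)
∂z/∂w₁ = x = 3

∂L/∂w₁ = -2 × 1 × 0 × 3 = 0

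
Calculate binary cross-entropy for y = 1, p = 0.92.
L = 0.08338

L = -1·log(0.92) - 0·log(0.08) = -log(0.92) = 0.08338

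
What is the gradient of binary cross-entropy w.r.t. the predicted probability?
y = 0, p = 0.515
∂L/∂p = 2.062

∂L/∂p = -y/p + (1-y)/(1-p) = 0 + 1/0.485 = 2.062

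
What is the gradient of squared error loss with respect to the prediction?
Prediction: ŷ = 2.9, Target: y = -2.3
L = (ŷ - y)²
∂L/∂ŷ = 10.4

∂L/∂ŷ = 2(ŷ - y) = 2(2.9 - -2.3) = 2(5.2) = 10.4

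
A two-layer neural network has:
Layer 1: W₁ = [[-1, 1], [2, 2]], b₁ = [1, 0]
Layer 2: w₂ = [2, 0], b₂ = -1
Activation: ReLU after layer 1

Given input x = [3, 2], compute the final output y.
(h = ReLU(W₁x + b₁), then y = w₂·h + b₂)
y = -1

Layer 1 pre-activation: z₁ = [0, 10]
After ReLU: h = [0, 10]
Layer 2 output: y = 2×0 + 0×10 + -1 = -1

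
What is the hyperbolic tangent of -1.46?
-0.8977

tanh(-1.46) = (e^(-1.46) - e^(1.46))/(e^(-1.46) + e^(1.46)) = -0.8977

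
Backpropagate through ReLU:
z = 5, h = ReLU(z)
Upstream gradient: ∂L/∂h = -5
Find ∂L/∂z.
∂L/∂z = -5

h = ReLU(5) = 5
Since z > 0: ∂h/∂z = 1
∂L/∂z = ∂L/∂h · ∂h/∂z = -5 × 1 = -5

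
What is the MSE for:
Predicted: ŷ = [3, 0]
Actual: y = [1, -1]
MSE = 2.5

MSE = (1/2)((3-1)² + (0--1)²) = (1/2)(4 + 1) = 2.5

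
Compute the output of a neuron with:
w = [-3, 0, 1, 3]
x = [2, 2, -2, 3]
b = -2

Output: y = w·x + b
y = -1

y = (-3)(2) + (0)(2) + (1)(-2) + (3)(3) + -2 = -1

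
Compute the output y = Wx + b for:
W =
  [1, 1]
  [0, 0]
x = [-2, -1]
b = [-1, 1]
y = [-4, 1]

Wx = [1×-2 + 1×-1, 0×-2 + 0×-1]
   = [-3, 0]
y = Wx + b = [-3 + -1, 0 + 1] = [-4, 1]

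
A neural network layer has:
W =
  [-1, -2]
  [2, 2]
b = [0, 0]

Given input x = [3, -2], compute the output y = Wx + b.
y = [1, 2]

Wx = [-1×3 + -2×-2, 2×3 + 2×-2]
   = [1, 2]
y = Wx + b = [1 + 0, 2 + 0] = [1, 2]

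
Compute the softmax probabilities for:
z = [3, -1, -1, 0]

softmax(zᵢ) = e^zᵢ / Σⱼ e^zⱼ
p = [0.9205, 0.0169, 0.0169, 0.0458]

exp(z) = [20.09, 0.3679, 0.3679, 1]
Sum = 21.82
p = [0.9205, 0.0169, 0.0169, 0.0458]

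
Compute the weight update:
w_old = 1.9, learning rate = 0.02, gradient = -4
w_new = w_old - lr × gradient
w_new = 1.98

w_new = w - η·∂L/∂w = 1.9 - 0.02×(-4) = 1.9 - (-0.08) = 1.98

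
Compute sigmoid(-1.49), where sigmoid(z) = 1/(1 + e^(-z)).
0.1839

sigmoid(-1.49) = 1/(1 + e^(1.49)) = 1/(1 + 4.437) = 0.1839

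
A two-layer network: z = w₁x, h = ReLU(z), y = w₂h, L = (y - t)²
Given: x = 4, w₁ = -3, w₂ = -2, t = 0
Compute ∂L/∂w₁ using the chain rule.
∂L/∂w₁ = 0

Forward pass:
z = w₁x = -3×4 = -12
h = ReLU(-12) = 0
y = w₂h = -2×0 = 0

Backward pass:
∂L/∂y = 2(y - t) = 2(0 - 0) = 0
∂y/∂h = w₂ = -2
∂h/∂z = 0 (ReLU derivative)
∂z/∂w₁ = x = 4

∂L/∂w₁ = 0 × -2 × 0 × 4 = 0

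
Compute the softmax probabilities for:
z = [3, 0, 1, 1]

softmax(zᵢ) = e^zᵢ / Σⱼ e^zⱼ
p = [0.7573, 0.0377, 0.1025, 0.1025]

exp(z) = [20.09, 1, 2.718, 2.718]
Sum = 26.52
p = [0.7573, 0.0377, 0.1025, 0.1025]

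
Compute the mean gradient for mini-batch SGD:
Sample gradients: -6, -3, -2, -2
Average gradient = -3.25

Average = (1/4)(-6 + -3 + -2 + -2) = -13/4 = -3.25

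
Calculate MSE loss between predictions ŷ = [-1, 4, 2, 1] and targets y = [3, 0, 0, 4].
MSE = 11.25

MSE = (1/4)((-1-3)² + (4-0)² + (2-0)² + (1-4)²) = (1/4)(16 + 16 + 4 + 9) = 11.25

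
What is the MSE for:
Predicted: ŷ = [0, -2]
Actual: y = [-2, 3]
MSE = 14.5

MSE = (1/2)((0--2)² + (-2-3)²) = (1/2)(4 + 25) = 14.5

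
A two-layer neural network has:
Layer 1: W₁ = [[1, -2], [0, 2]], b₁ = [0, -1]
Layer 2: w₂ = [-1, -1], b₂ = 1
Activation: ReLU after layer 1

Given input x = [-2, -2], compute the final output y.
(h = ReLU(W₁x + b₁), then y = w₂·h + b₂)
y = -1

Layer 1 pre-activation: z₁ = [2, -5]
After ReLU: h = [2, 0]
Layer 2 output: y = -1×2 + -1×0 + 1 = -1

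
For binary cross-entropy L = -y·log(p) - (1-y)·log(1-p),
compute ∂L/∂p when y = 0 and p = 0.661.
∂L/∂p = 2.95

∂L/∂p = -y/p + (1-y)/(1-p) = 0 + 1/0.339 = 2.95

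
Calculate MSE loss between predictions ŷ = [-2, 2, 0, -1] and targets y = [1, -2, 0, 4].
MSE = 12.5

MSE = (1/4)((-2-1)² + (2--2)² + (0-0)² + (-1-4)²) = (1/4)(9 + 16 + 0 + 25) = 12.5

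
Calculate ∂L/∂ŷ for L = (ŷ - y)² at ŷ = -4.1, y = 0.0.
∂L/∂ŷ = -8.2

∂L/∂ŷ = 2(ŷ - y) = 2(-4.1 - 0.0) = 2(-4.1) = -8.2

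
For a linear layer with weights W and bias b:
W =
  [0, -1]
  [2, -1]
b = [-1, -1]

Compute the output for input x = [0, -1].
y = [0, 0]

Wx = [0×0 + -1×-1, 2×0 + -1×-1]
   = [1, 1]
y = Wx + b = [1 + -1, 1 + -1] = [0, 0]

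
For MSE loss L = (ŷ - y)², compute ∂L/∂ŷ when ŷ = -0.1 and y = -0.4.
∂L/∂ŷ = 0.6

∂L/∂ŷ = 2(ŷ - y) = 2(-0.1 - -0.4) = 2(0.3) = 0.6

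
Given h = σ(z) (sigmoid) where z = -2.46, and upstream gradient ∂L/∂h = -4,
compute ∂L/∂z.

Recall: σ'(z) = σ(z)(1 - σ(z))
∂L/∂z = -0.2901

σ(-2.46) = 0.07871
σ'(-2.46) = σ(-2.46)(1 - σ(-2.46)) = 0.07871 × 0.9213 = 0.07252
∂L/∂z = ∂L/∂h · σ'(z) = -4 × 0.07252 = -0.2901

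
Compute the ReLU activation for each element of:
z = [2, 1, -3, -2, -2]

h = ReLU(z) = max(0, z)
h = [2, 1, 0, 0, 0]

ReLU applied element-wise: max(0,2)=2, max(0,1)=1, max(0,-3)=0, max(0,-2)=0, max(0,-2)=0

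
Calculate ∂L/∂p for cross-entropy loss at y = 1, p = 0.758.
∂L/∂p = -1.319

∂L/∂p = -y/p + (1-y)/(1-p) = -1/0.758 + 0 = -1.319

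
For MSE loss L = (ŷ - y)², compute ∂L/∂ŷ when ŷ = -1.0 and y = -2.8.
∂L/∂ŷ = 3.6

∂L/∂ŷ = 2(ŷ - y) = 2(-1.0 - -2.8) = 2(1.8) = 3.6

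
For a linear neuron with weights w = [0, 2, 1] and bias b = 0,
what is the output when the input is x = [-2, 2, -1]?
y = 3

y = (0)(-2) + (2)(2) + (1)(-1) + 0 = 3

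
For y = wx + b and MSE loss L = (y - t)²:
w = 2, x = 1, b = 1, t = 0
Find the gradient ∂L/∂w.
∂L/∂w = 6

y = wx + b = (2)(1) + 1 = 3
∂L/∂y = 2(y - t) = 2(3 - 0) = 6
∂y/∂w = x = 1
∂L/∂w = ∂L/∂y · ∂y/∂w = 6 × 1 = 6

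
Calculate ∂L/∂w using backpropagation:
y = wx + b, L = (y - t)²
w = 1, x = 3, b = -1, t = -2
∂L/∂w = 24

y = wx + b = (1)(3) + -1 = 2
∂L/∂y = 2(y - t) = 2(2 - -2) = 8
∂y/∂w = x = 3
∂L/∂w = ∂L/∂y · ∂y/∂w = 8 × 3 = 24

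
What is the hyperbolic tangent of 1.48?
0.9015

tanh(1.48) = (e^(1.48) - e^(-1.48))/(e^(1.48) + e^(-1.48)) = 0.9015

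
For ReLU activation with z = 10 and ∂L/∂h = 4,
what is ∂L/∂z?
∂L/∂z = 4

h = ReLU(10) = 10
Since z > 0: ∂h/∂z = 1
∂L/∂z = ∂L/∂h · ∂h/∂z = 4 × 1 = 4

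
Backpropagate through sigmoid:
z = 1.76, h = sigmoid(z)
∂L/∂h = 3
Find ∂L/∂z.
∂L/∂z = 0.3757

σ(1.76) = 0.8532
σ'(1.76) = σ(1.76)(1 - σ(1.76)) = 0.8532 × 0.1468 = 0.1252
∂L/∂z = ∂L/∂h · σ'(z) = 3 × 0.1252 = 0.3757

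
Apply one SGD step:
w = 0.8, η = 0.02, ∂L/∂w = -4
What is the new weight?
w_new = 0.88

w_new = w - η·∂L/∂w = 0.8 - 0.02×(-4) = 0.8 - (-0.08) = 0.88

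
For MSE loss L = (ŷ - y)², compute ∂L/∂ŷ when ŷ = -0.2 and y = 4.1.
∂L/∂ŷ = -8.6

∂L/∂ŷ = 2(ŷ - y) = 2(-0.2 - 4.1) = 2(-4.3) = -8.6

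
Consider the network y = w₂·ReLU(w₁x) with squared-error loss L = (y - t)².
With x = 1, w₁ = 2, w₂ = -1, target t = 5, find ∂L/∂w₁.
∂L/∂w₁ = 14

Forward pass:
z = w₁x = 2×1 = 2
h = ReLU(2) = 2
y = w₂h = -1×2 = -2

Backward pass:
∂L/∂y = 2(y - t) = 2(-2 - 5) = -14
∂y/∂h = w₂ = -1
∂h/∂z = 1 (ReLU derivative)
∂z/∂w₁ = x = 1

∂L/∂w₁ = -14 × -1 × 1 × 1 = 14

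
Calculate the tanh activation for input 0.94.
0.7352

tanh(0.94) = (e^(0.94) - e^(-0.94))/(e^(0.94) + e^(-0.94)) = 0.7352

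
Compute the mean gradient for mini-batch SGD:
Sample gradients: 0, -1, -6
Average gradient = -2.333

Average = (1/3)(0 + -1 + -6) = -7/3 = -2.333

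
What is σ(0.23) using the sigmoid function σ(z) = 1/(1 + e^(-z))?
0.5572

sigmoid(0.23) = 1/(1 + e^(-0.23)) = 1/(1 + 0.7945) = 0.5572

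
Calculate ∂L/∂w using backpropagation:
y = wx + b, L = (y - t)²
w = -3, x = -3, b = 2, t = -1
∂L/∂w = -72

y = wx + b = (-3)(-3) + 2 = 11
∂L/∂y = 2(y - t) = 2(11 - -1) = 24
∂y/∂w = x = -3
∂L/∂w = ∂L/∂y · ∂y/∂w = 24 × -3 = -72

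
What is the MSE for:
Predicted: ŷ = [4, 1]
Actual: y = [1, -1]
MSE = 6.5

MSE = (1/2)((4-1)² + (1--1)²) = (1/2)(9 + 4) = 6.5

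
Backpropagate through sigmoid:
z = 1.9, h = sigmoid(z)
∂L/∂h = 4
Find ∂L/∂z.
∂L/∂z = 0.4527

σ(1.9) = 0.8699
σ'(1.9) = σ(1.9)(1 - σ(1.9)) = 0.8699 × 0.1301 = 0.1132
∂L/∂z = ∂L/∂h · σ'(z) = 4 × 0.1132 = 0.4527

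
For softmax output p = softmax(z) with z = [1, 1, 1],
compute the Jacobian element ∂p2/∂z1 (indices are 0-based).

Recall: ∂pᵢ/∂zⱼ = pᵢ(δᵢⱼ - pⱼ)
∂p2/∂z1 = -0.1111

p = softmax(z) = [0.3333, 0.3333, 0.3333]
p2 = 0.3333, p1 = 0.3333

∂p2/∂z1 = -p2 × p1 = -0.3333 × 0.3333 = -0.1111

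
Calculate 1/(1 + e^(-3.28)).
0.9637

sigmoid(3.28) = 1/(1 + e^(-3.28)) = 1/(1 + 0.03763) = 0.9637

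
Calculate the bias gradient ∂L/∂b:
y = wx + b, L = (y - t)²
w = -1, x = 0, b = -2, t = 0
∂L/∂b = -4

y = wx + b = (-1)(0) + -2 = -2
∂L/∂y = 2(y - t) = 2(-2 - 0) = -4
∂y/∂b = 1
∂L/∂b = ∂L/∂y · ∂y/∂b = -4 × 1 = -4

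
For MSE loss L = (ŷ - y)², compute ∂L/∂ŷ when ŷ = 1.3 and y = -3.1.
∂L/∂ŷ = 8.8

∂L/∂ŷ = 2(ŷ - y) = 2(1.3 - -3.1) = 2(4.4) = 8.8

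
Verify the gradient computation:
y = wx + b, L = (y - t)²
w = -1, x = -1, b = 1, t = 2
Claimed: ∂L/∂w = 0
Correct

y = (-1)(-1) + 1 = 2
∂L/∂y = 2(y - t) = 2(2 - 2) = 0
∂y/∂w = x = -1
∂L/∂w = 0 × -1 = 0

Claimed value: 0
Correct: The correct gradient is 0.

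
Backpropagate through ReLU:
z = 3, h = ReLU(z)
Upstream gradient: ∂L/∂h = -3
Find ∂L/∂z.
∂L/∂z = -3

h = ReLU(3) = 3
Since z > 0: ∂h/∂z = 1
∂L/∂z = ∂L/∂h · ∂h/∂z = -3 × 1 = -3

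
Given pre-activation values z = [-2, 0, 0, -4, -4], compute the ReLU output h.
h = [0, 0, 0, 0, 0]

ReLU applied element-wise: max(0,-2)=0, max(0,0)=0, max(0,0)=0, max(0,-4)=0, max(0,-4)=0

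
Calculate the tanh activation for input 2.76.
0.992

tanh(2.76) = (e^(2.76) - e^(-2.76))/(e^(2.76) + e^(-2.76)) = 0.992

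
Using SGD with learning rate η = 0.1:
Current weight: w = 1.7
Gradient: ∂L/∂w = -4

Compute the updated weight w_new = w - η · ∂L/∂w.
w_new = 2.1

w_new = w - η·∂L/∂w = 1.7 - 0.1×(-4) = 1.7 - (-0.4) = 2.1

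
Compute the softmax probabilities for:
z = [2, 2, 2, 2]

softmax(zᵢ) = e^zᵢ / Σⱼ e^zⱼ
p = [0.25, 0.25, 0.25, 0.25]

exp(z) = [7.389, 7.389, 7.389, 7.389]
Sum = 29.56
p = [0.25, 0.25, 0.25, 0.25]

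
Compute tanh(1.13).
0.811

tanh(1.13) = (e^(1.13) - e^(-1.13))/(e^(1.13) + e^(-1.13)) = 0.811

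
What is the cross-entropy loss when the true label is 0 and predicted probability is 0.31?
L = 0.3711

L = -0·log(0.31) - 1·log(0.69) = -log(0.69) = 0.3711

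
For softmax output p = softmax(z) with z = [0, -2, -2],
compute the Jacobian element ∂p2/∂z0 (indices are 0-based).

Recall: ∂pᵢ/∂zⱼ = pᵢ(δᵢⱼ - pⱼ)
∂p2/∂z0 = -0.08382

p = softmax(z) = [0.787, 0.1065, 0.1065]
p2 = 0.1065, p0 = 0.787

∂p2/∂z0 = -p2 × p0 = -0.1065 × 0.787 = -0.08382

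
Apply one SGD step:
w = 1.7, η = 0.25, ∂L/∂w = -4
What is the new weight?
w_new = 2.7

w_new = w - η·∂L/∂w = 1.7 - 0.25×(-4) = 1.7 - (-1) = 2.7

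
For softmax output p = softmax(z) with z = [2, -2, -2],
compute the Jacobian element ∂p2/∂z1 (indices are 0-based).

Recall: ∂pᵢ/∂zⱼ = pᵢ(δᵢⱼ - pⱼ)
∂p2/∂z1 = -0.0003122

p = softmax(z) = [0.9647, 0.01767, 0.01767]
p2 = 0.01767, p1 = 0.01767

∂p2/∂z1 = -p2 × p1 = -0.01767 × 0.01767 = -0.0003122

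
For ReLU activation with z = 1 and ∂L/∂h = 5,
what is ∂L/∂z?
∂L/∂z = 5

h = ReLU(1) = 1
Since z > 0: ∂h/∂z = 1
∂L/∂z = ∂L/∂h · ∂h/∂z = 5 × 1 = 5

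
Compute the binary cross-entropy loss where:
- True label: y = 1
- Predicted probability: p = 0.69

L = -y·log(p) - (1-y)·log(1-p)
L = 0.3711

L = -1·log(0.69) - 0·log(0.31) = -log(0.69) = 0.3711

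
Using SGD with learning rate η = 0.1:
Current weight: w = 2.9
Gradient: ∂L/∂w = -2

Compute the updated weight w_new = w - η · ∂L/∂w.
w_new = 3.1

w_new = w - η·∂L/∂w = 2.9 - 0.1×(-2) = 2.9 - (-0.2) = 3.1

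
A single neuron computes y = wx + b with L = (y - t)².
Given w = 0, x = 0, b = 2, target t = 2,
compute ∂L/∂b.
∂L/∂b = 0

y = wx + b = (0)(0) + 2 = 2
∂L/∂y = 2(y - t) = 2(2 - 2) = 0
∂y/∂b = 1
∂L/∂b = ∂L/∂y · ∂y/∂b = 0 × 1 = 0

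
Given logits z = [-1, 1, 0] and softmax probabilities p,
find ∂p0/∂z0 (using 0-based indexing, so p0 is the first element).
∂p0/∂z0 = 0.08193

p = softmax(z) = [0.09003, 0.6652, 0.2447]
p0 = 0.09003

∂p0/∂z0 = p0(1 - p0) = 0.09003 × (1 - 0.09003) = 0.08193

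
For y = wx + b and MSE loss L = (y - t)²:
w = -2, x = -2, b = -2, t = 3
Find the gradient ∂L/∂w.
∂L/∂w = 4

y = wx + b = (-2)(-2) + -2 = 2
∂L/∂y = 2(y - t) = 2(2 - 3) = -2
∂y/∂w = x = -2
∂L/∂w = ∂L/∂y · ∂y/∂w = -2 × -2 = 4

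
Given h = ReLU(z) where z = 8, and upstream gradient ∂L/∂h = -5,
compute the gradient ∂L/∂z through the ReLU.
∂L/∂z = -5

h = ReLU(8) = 8
Since z > 0: ∂h/∂z = 1
∂L/∂z = ∂L/∂h · ∂h/∂z = -5 × 1 = -5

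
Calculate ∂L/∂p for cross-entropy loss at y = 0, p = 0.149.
∂L/∂p = 1.175

∂L/∂p = -y/p + (1-y)/(1-p) = 0 + 1/0.851 = 1.175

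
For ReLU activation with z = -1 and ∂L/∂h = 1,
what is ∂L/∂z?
∂L/∂z = 0

h = ReLU(-1) = 0
Since z < 0: ∂h/∂z = 0
∂L/∂z = ∂L/∂h · ∂h/∂z = 1 × 0 = 0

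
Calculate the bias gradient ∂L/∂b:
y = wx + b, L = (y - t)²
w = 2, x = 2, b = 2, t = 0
∂L/∂b = 12

y = wx + b = (2)(2) + 2 = 6
∂L/∂y = 2(y - t) = 2(6 - 0) = 12
∂y/∂b = 1
∂L/∂b = ∂L/∂y · ∂y/∂b = 12 × 1 = 12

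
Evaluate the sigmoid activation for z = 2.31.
0.9097

sigmoid(2.31) = 1/(1 + e^(-2.31)) = 1/(1 + 0.09926) = 0.9097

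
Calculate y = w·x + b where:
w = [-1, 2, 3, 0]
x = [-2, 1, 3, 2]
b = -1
y = 12

y = (-1)(-2) + (2)(1) + (3)(3) + (0)(2) + -1 = 12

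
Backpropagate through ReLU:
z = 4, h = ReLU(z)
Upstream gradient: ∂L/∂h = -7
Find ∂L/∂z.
∂L/∂z = -7

h = ReLU(4) = 4
Since z > 0: ∂h/∂z = 1
∂L/∂z = ∂L/∂h · ∂h/∂z = -7 × 1 = -7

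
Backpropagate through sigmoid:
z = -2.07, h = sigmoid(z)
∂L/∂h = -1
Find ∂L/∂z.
∂L/∂z = -0.09949

σ(-2.07) = 0.112
σ'(-2.07) = σ(-2.07)(1 - σ(-2.07)) = 0.112 × 0.888 = 0.09949
∂L/∂z = ∂L/∂h · σ'(z) = -1 × 0.09949 = -0.09949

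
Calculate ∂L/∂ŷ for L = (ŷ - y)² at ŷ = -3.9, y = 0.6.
∂L/∂ŷ = -9.0

∂L/∂ŷ = 2(ŷ - y) = 2(-3.9 - 0.6) = 2(-4.5) = -9.0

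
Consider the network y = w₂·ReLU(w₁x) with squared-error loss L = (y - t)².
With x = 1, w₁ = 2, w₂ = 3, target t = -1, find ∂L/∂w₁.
∂L/∂w₁ = 42

Forward pass:
z = w₁x = 2×1 = 2
h = ReLU(2) = 2
y = w₂h = 3×2 = 6

Backward pass:
∂L/∂y = 2(y - t) = 2(6 - -1) = 14
∂y/∂h = w₂ = 3
∂h/∂z = 1 (ReLU derivative)
∂z/∂w₁ = x = 1

∂L/∂w₁ = 14 × 3 × 1 × 1 = 42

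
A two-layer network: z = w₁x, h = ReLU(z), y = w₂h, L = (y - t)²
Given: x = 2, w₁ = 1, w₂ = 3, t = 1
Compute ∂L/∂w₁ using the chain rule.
∂L/∂w₁ = 60

Forward pass:
z = w₁x = 1×2 = 2
h = ReLU(2) = 2
y = w₂h = 3×2 = 6

Backward pass:
∂L/∂y = 2(y - t) = 2(6 - 1) = 10
∂y/∂h = w₂ = 3
∂h/∂z = 1 (ReLU derivative)
∂z/∂w₁ = x = 2

∂L/∂w₁ = 10 × 3 × 1 × 2 = 60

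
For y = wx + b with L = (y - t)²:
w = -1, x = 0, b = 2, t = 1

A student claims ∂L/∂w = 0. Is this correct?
Correct

y = (-1)(0) + 2 = 2
∂L/∂y = 2(y - t) = 2(2 - 1) = 2
∂y/∂w = x = 0
∂L/∂w = 2 × 0 = 0

Claimed value: 0
Correct: The correct gradient is 0.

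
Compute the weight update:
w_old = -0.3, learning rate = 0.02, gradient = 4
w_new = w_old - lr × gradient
w_new = -0.38

w_new = w - η·∂L/∂w = -0.3 - 0.02×(4) = -0.3 - (0.08) = -0.38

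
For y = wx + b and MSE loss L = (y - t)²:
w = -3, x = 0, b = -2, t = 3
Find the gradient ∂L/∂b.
∂L/∂b = -10

y = wx + b = (-3)(0) + -2 = -2
∂L/∂y = 2(y - t) = 2(-2 - 3) = -10
∂y/∂b = 1
∂L/∂b = ∂L/∂y · ∂y/∂b = -10 × 1 = -10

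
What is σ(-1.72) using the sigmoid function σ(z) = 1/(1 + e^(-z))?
0.1519

sigmoid(-1.72) = 1/(1 + e^(1.72)) = 1/(1 + 5.585) = 0.1519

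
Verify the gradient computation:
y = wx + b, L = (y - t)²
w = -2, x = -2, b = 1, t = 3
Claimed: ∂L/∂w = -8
Correct

y = (-2)(-2) + 1 = 5
∂L/∂y = 2(y - t) = 2(5 - 3) = 4
∂y/∂w = x = -2
∂L/∂w = 4 × -2 = -8

Claimed value: -8
Correct: The correct gradient is -8.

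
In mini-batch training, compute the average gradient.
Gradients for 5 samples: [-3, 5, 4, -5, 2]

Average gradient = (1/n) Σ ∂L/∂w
Average gradient = 0.6

Average = (1/5)(-3 + 5 + 4 + -5 + 2) = 3/5 = 0.6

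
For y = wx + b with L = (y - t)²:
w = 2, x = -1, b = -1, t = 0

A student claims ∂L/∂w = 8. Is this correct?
Incorrect

y = (2)(-1) + -1 = -3
∂L/∂y = 2(y - t) = 2(-3 - 0) = -6
∂y/∂w = x = -1
∂L/∂w = -6 × -1 = 6

Claimed value: 8
Incorrect: The correct gradient is 6.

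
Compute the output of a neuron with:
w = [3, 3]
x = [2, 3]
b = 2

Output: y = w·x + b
y = 17

y = (3)(2) + (3)(3) + 2 = 17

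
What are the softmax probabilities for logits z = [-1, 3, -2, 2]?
p = [0.0131, 0.7179, 0.0048, 0.2641]

exp(z) = [0.3679, 20.09, 0.1353, 7.389]
Sum = 27.98
p = [0.0131, 0.7179, 0.0048, 0.2641]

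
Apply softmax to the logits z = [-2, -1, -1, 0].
p = [0.0723, 0.1966, 0.1966, 0.5344]

exp(z) = [0.1353, 0.3679, 0.3679, 1]
Sum = 1.871
p = [0.0723, 0.1966, 0.1966, 0.5344]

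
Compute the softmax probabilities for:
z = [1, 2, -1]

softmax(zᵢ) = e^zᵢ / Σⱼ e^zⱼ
p = [0.2595, 0.7054, 0.0351]

exp(z) = [2.718, 7.389, 0.3679]
Sum = 10.48
p = [0.2595, 0.7054, 0.0351]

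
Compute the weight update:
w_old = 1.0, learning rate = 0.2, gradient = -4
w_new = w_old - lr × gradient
w_new = 1.8

w_new = w - η·∂L/∂w = 1.0 - 0.2×(-4) = 1.0 - (-0.8) = 1.8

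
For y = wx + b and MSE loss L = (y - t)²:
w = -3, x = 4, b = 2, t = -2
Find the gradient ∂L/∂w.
∂L/∂w = -64

y = wx + b = (-3)(4) + 2 = -10
∂L/∂y = 2(y - t) = 2(-10 - -2) = -16
∂y/∂w = x = 4
∂L/∂w = ∂L/∂y · ∂y/∂w = -16 × 4 = -64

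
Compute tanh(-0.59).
-0.5299

tanh(-0.59) = (e^(-0.59) - e^(0.59))/(e^(-0.59) + e^(0.59)) = -0.5299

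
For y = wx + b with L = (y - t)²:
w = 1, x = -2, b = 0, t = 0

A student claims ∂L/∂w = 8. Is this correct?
Correct

y = (1)(-2) + 0 = -2
∂L/∂y = 2(y - t) = 2(-2 - 0) = -4
∂y/∂w = x = -2
∂L/∂w = -4 × -2 = 8

Claimed value: 8
Correct: The correct gradient is 8.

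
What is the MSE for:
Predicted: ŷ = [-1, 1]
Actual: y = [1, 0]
MSE = 2.5

MSE = (1/2)((-1-1)² + (1-0)²) = (1/2)(4 + 1) = 2.5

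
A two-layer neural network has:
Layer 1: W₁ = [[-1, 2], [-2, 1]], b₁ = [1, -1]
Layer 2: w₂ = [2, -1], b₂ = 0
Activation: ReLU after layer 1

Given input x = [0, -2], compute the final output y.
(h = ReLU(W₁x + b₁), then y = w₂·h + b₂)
y = 0

Layer 1 pre-activation: z₁ = [-3, -3]
After ReLU: h = [0, 0]
Layer 2 output: y = 2×0 + -1×0 + 0 = 0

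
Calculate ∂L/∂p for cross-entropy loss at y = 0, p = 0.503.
∂L/∂p = 2.012

∂L/∂p = -y/p + (1-y)/(1-p) = 0 + 1/0.497 = 2.012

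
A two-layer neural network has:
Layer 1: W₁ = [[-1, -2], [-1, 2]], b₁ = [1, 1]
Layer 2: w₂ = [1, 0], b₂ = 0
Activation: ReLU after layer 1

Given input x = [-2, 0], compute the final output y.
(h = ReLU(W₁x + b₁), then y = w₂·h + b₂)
y = 3

Layer 1 pre-activation: z₁ = [3, 3]
After ReLU: h = [3, 3]
Layer 2 output: y = 1×3 + 0×3 + 0 = 3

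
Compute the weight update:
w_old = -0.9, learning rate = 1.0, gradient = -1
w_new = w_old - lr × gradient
w_new = 0.1

w_new = w - η·∂L/∂w = -0.9 - 1.0×(-1) = -0.9 - (-1) = 0.1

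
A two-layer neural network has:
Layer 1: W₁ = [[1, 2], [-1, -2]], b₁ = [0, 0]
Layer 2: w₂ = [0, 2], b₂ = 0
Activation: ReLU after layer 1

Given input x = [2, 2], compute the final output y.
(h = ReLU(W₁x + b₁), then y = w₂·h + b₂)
y = 0

Layer 1 pre-activation: z₁ = [6, -6]
After ReLU: h = [6, 0]
Layer 2 output: y = 0×6 + 2×0 + 0 = 0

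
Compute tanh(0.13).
0.1293

tanh(0.13) = (e^(0.13) - e^(-0.13))/(e^(0.13) + e^(-0.13)) = 0.1293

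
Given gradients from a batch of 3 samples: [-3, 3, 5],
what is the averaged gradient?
Average gradient = 1.667

Average = (1/3)(-3 + 3 + 5) = 5/3 = 1.667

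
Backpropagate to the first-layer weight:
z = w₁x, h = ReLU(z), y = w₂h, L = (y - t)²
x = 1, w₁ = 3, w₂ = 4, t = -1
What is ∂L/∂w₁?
∂L/∂w₁ = 104

Forward pass:
z = w₁x = 3×1 = 3
h = ReLU(3) = 3
y = w₂h = 4×3 = 12

Backward pass:
∂L/∂y = 2(y - t) = 2(12 - -1) = 26
∂y/∂h = w₂ = 4
∂h/∂z = 1 (ReLU derivative)
∂z/∂w₁ = x = 1

∂L/∂w₁ = 26 × 4 × 1 × 1 = 104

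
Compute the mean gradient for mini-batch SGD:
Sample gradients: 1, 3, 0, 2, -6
Average gradient = 0

Average = (1/5)(1 + 3 + 0 + 2 + -6) = 0/5 = 0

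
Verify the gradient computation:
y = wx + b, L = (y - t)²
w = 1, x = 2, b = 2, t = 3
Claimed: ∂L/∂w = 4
Correct

y = (1)(2) + 2 = 4
∂L/∂y = 2(y - t) = 2(4 - 3) = 2
∂y/∂w = x = 2
∂L/∂w = 2 × 2 = 4

Claimed value: 4
Correct: The correct gradient is 4.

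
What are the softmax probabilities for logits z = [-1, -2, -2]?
p = [0.5761, 0.2119, 0.2119]

exp(z) = [0.3679, 0.1353, 0.1353]
Sum = 0.6386
p = [0.5761, 0.2119, 0.2119]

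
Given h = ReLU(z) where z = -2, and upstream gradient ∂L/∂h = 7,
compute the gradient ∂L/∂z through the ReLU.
∂L/∂z = 0

h = ReLU(-2) = 0
Since z < 0: ∂h/∂z = 0
∂L/∂z = ∂L/∂h · ∂h/∂z = 7 × 0 = 0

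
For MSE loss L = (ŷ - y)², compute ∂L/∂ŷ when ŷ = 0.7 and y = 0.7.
∂L/∂ŷ = 0.0

∂L/∂ŷ = 2(ŷ - y) = 2(0.7 - 0.7) = 2(0.0) = 0.0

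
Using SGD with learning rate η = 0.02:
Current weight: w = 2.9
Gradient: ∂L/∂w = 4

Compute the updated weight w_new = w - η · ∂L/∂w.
w_new = 2.82

w_new = w - η·∂L/∂w = 2.9 - 0.02×(4) = 2.9 - (0.08) = 2.82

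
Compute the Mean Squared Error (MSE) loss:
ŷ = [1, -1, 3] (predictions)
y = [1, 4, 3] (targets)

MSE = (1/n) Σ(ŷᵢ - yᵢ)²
MSE = 8.333

MSE = (1/3)((1-1)² + (-1-4)² + (3-3)²) = (1/3)(0 + 25 + 0) = 8.333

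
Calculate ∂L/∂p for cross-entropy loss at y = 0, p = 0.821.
∂L/∂p = 5.587

∂L/∂p = -y/p + (1-y)/(1-p) = 0 + 1/0.179 = 5.587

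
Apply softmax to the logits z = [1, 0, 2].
p = [0.2447, 0.09, 0.6652]

exp(z) = [2.718, 1, 7.389]
Sum = 11.11
p = [0.2447, 0.09, 0.6652]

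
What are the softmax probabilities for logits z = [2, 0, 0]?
p = [0.787, 0.1065, 0.1065]

exp(z) = [7.389, 1, 1]
Sum = 9.389
p = [0.787, 0.1065, 0.1065]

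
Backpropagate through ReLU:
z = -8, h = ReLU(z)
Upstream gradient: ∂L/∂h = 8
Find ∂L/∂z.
∂L/∂z = 0

h = ReLU(-8) = 0
Since z < 0: ∂h/∂z = 0
∂L/∂z = ∂L/∂h · ∂h/∂z = 8 × 0 = 0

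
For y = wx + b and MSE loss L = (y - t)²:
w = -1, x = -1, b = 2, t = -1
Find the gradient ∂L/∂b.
∂L/∂b = 8

y = wx + b = (-1)(-1) + 2 = 3
∂L/∂y = 2(y - t) = 2(3 - -1) = 8
∂y/∂b = 1
∂L/∂b = ∂L/∂y · ∂y/∂b = 8 × 1 = 8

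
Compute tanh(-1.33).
-0.8692

tanh(-1.33) = (e^(-1.33) - e^(1.33))/(e^(-1.33) + e^(1.33)) = -0.8692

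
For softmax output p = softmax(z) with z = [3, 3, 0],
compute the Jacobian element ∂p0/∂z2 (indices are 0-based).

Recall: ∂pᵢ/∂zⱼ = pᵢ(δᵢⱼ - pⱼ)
∂p0/∂z2 = -0.01185

p = softmax(z) = [0.4879, 0.4879, 0.02429]
p0 = 0.4879, p2 = 0.02429

∂p0/∂z2 = -p0 × p2 = -0.4879 × 0.02429 = -0.01185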